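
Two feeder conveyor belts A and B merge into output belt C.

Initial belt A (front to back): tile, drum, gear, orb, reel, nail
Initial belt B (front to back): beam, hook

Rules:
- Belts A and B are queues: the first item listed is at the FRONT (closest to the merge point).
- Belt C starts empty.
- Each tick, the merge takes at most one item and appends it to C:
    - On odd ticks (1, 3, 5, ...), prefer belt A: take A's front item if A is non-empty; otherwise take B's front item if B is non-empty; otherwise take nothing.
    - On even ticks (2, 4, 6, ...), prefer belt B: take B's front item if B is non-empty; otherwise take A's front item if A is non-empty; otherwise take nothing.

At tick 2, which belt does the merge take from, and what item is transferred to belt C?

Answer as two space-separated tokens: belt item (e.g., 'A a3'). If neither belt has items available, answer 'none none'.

Tick 1: prefer A, take tile from A; A=[drum,gear,orb,reel,nail] B=[beam,hook] C=[tile]
Tick 2: prefer B, take beam from B; A=[drum,gear,orb,reel,nail] B=[hook] C=[tile,beam]

Answer: B beam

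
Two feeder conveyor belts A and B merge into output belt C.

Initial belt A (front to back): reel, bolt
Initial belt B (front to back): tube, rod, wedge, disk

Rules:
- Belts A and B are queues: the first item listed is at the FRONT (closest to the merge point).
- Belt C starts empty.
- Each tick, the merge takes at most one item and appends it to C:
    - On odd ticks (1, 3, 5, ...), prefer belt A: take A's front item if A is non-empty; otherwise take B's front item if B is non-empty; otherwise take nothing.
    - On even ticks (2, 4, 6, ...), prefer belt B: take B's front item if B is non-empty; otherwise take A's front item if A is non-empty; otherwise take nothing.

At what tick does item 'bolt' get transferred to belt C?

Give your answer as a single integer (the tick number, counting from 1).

Answer: 3

Derivation:
Tick 1: prefer A, take reel from A; A=[bolt] B=[tube,rod,wedge,disk] C=[reel]
Tick 2: prefer B, take tube from B; A=[bolt] B=[rod,wedge,disk] C=[reel,tube]
Tick 3: prefer A, take bolt from A; A=[-] B=[rod,wedge,disk] C=[reel,tube,bolt]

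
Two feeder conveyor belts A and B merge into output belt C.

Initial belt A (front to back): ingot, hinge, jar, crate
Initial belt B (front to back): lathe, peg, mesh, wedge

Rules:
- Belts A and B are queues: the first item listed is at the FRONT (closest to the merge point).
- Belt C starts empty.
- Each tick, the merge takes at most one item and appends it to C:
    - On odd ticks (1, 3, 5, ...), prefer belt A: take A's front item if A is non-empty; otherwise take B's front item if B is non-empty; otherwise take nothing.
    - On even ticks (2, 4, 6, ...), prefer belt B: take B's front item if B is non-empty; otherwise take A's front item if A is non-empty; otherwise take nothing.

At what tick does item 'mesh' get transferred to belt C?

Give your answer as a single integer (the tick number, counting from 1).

Tick 1: prefer A, take ingot from A; A=[hinge,jar,crate] B=[lathe,peg,mesh,wedge] C=[ingot]
Tick 2: prefer B, take lathe from B; A=[hinge,jar,crate] B=[peg,mesh,wedge] C=[ingot,lathe]
Tick 3: prefer A, take hinge from A; A=[jar,crate] B=[peg,mesh,wedge] C=[ingot,lathe,hinge]
Tick 4: prefer B, take peg from B; A=[jar,crate] B=[mesh,wedge] C=[ingot,lathe,hinge,peg]
Tick 5: prefer A, take jar from A; A=[crate] B=[mesh,wedge] C=[ingot,lathe,hinge,peg,jar]
Tick 6: prefer B, take mesh from B; A=[crate] B=[wedge] C=[ingot,lathe,hinge,peg,jar,mesh]

Answer: 6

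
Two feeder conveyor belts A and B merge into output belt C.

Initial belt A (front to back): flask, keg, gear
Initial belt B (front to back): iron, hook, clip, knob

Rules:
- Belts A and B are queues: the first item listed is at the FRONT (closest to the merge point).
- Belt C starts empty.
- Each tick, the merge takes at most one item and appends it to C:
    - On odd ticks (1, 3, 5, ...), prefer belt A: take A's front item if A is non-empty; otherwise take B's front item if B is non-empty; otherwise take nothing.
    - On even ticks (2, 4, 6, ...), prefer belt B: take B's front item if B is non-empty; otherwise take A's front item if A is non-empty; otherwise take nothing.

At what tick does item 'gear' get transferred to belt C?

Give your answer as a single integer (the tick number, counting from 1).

Tick 1: prefer A, take flask from A; A=[keg,gear] B=[iron,hook,clip,knob] C=[flask]
Tick 2: prefer B, take iron from B; A=[keg,gear] B=[hook,clip,knob] C=[flask,iron]
Tick 3: prefer A, take keg from A; A=[gear] B=[hook,clip,knob] C=[flask,iron,keg]
Tick 4: prefer B, take hook from B; A=[gear] B=[clip,knob] C=[flask,iron,keg,hook]
Tick 5: prefer A, take gear from A; A=[-] B=[clip,knob] C=[flask,iron,keg,hook,gear]

Answer: 5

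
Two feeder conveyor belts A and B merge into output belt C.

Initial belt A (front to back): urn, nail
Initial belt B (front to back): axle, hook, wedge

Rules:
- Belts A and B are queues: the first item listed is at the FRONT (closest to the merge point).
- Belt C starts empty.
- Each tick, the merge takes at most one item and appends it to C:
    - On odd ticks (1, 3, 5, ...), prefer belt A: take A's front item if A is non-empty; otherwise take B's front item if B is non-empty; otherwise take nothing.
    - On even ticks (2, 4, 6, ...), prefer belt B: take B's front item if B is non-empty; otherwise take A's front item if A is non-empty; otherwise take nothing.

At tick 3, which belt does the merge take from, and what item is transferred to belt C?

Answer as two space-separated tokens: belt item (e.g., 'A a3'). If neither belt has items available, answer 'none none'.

Tick 1: prefer A, take urn from A; A=[nail] B=[axle,hook,wedge] C=[urn]
Tick 2: prefer B, take axle from B; A=[nail] B=[hook,wedge] C=[urn,axle]
Tick 3: prefer A, take nail from A; A=[-] B=[hook,wedge] C=[urn,axle,nail]

Answer: A nail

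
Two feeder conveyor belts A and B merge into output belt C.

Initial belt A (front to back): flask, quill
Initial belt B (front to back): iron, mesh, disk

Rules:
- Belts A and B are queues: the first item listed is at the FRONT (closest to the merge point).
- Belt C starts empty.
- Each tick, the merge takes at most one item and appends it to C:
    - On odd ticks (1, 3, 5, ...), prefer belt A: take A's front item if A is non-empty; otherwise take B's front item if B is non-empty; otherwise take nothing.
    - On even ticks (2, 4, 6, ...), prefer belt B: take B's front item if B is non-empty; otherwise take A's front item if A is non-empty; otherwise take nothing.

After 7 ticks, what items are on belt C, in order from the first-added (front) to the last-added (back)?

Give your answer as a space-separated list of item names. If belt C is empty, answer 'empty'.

Tick 1: prefer A, take flask from A; A=[quill] B=[iron,mesh,disk] C=[flask]
Tick 2: prefer B, take iron from B; A=[quill] B=[mesh,disk] C=[flask,iron]
Tick 3: prefer A, take quill from A; A=[-] B=[mesh,disk] C=[flask,iron,quill]
Tick 4: prefer B, take mesh from B; A=[-] B=[disk] C=[flask,iron,quill,mesh]
Tick 5: prefer A, take disk from B; A=[-] B=[-] C=[flask,iron,quill,mesh,disk]
Tick 6: prefer B, both empty, nothing taken; A=[-] B=[-] C=[flask,iron,quill,mesh,disk]
Tick 7: prefer A, both empty, nothing taken; A=[-] B=[-] C=[flask,iron,quill,mesh,disk]

Answer: flask iron quill mesh disk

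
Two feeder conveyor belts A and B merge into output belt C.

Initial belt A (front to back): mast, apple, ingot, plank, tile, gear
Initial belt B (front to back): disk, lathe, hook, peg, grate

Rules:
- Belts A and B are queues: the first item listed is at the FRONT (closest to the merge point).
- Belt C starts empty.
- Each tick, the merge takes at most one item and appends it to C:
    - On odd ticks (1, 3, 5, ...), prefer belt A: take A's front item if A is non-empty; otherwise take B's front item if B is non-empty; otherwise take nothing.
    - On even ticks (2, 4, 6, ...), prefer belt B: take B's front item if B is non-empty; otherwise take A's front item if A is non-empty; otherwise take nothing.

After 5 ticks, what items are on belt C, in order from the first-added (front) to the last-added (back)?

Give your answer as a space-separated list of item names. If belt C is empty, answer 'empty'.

Tick 1: prefer A, take mast from A; A=[apple,ingot,plank,tile,gear] B=[disk,lathe,hook,peg,grate] C=[mast]
Tick 2: prefer B, take disk from B; A=[apple,ingot,plank,tile,gear] B=[lathe,hook,peg,grate] C=[mast,disk]
Tick 3: prefer A, take apple from A; A=[ingot,plank,tile,gear] B=[lathe,hook,peg,grate] C=[mast,disk,apple]
Tick 4: prefer B, take lathe from B; A=[ingot,plank,tile,gear] B=[hook,peg,grate] C=[mast,disk,apple,lathe]
Tick 5: prefer A, take ingot from A; A=[plank,tile,gear] B=[hook,peg,grate] C=[mast,disk,apple,lathe,ingot]

Answer: mast disk apple lathe ingot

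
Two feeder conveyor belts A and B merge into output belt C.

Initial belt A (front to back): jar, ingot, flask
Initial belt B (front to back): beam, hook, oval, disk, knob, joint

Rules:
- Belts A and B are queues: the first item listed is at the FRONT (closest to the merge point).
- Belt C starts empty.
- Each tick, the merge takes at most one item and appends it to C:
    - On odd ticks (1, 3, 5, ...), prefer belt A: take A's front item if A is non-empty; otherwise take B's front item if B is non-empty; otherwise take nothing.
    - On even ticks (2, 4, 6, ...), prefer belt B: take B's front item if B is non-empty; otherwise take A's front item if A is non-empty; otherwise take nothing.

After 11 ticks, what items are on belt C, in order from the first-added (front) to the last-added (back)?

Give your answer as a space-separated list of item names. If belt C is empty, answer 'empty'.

Answer: jar beam ingot hook flask oval disk knob joint

Derivation:
Tick 1: prefer A, take jar from A; A=[ingot,flask] B=[beam,hook,oval,disk,knob,joint] C=[jar]
Tick 2: prefer B, take beam from B; A=[ingot,flask] B=[hook,oval,disk,knob,joint] C=[jar,beam]
Tick 3: prefer A, take ingot from A; A=[flask] B=[hook,oval,disk,knob,joint] C=[jar,beam,ingot]
Tick 4: prefer B, take hook from B; A=[flask] B=[oval,disk,knob,joint] C=[jar,beam,ingot,hook]
Tick 5: prefer A, take flask from A; A=[-] B=[oval,disk,knob,joint] C=[jar,beam,ingot,hook,flask]
Tick 6: prefer B, take oval from B; A=[-] B=[disk,knob,joint] C=[jar,beam,ingot,hook,flask,oval]
Tick 7: prefer A, take disk from B; A=[-] B=[knob,joint] C=[jar,beam,ingot,hook,flask,oval,disk]
Tick 8: prefer B, take knob from B; A=[-] B=[joint] C=[jar,beam,ingot,hook,flask,oval,disk,knob]
Tick 9: prefer A, take joint from B; A=[-] B=[-] C=[jar,beam,ingot,hook,flask,oval,disk,knob,joint]
Tick 10: prefer B, both empty, nothing taken; A=[-] B=[-] C=[jar,beam,ingot,hook,flask,oval,disk,knob,joint]
Tick 11: prefer A, both empty, nothing taken; A=[-] B=[-] C=[jar,beam,ingot,hook,flask,oval,disk,knob,joint]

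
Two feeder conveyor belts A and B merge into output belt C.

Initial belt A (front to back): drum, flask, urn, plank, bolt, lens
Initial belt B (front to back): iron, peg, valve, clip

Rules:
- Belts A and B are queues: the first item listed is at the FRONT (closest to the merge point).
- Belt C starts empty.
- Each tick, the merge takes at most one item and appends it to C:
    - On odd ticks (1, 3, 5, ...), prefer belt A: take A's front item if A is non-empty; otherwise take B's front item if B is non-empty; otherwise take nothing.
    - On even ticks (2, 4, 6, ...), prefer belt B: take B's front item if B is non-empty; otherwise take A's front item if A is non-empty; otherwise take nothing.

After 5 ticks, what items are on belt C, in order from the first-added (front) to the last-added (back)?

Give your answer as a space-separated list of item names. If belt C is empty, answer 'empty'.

Tick 1: prefer A, take drum from A; A=[flask,urn,plank,bolt,lens] B=[iron,peg,valve,clip] C=[drum]
Tick 2: prefer B, take iron from B; A=[flask,urn,plank,bolt,lens] B=[peg,valve,clip] C=[drum,iron]
Tick 3: prefer A, take flask from A; A=[urn,plank,bolt,lens] B=[peg,valve,clip] C=[drum,iron,flask]
Tick 4: prefer B, take peg from B; A=[urn,plank,bolt,lens] B=[valve,clip] C=[drum,iron,flask,peg]
Tick 5: prefer A, take urn from A; A=[plank,bolt,lens] B=[valve,clip] C=[drum,iron,flask,peg,urn]

Answer: drum iron flask peg urn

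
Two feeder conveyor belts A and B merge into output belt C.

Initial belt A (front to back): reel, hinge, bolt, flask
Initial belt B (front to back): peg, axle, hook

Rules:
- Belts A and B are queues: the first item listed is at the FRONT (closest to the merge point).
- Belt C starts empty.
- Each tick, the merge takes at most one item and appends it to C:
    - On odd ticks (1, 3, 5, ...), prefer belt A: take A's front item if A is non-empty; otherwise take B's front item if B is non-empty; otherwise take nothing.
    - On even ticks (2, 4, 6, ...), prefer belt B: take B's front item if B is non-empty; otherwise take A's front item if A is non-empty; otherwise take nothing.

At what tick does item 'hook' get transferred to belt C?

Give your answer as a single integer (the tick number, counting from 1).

Answer: 6

Derivation:
Tick 1: prefer A, take reel from A; A=[hinge,bolt,flask] B=[peg,axle,hook] C=[reel]
Tick 2: prefer B, take peg from B; A=[hinge,bolt,flask] B=[axle,hook] C=[reel,peg]
Tick 3: prefer A, take hinge from A; A=[bolt,flask] B=[axle,hook] C=[reel,peg,hinge]
Tick 4: prefer B, take axle from B; A=[bolt,flask] B=[hook] C=[reel,peg,hinge,axle]
Tick 5: prefer A, take bolt from A; A=[flask] B=[hook] C=[reel,peg,hinge,axle,bolt]
Tick 6: prefer B, take hook from B; A=[flask] B=[-] C=[reel,peg,hinge,axle,bolt,hook]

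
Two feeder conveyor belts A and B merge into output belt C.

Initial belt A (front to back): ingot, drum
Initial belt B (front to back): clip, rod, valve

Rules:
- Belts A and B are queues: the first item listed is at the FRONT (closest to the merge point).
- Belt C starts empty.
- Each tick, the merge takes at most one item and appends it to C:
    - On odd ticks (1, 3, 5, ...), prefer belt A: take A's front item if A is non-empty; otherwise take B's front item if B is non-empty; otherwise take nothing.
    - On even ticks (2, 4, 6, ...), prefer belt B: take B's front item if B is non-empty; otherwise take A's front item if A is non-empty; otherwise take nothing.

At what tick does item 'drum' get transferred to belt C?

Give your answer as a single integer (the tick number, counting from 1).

Tick 1: prefer A, take ingot from A; A=[drum] B=[clip,rod,valve] C=[ingot]
Tick 2: prefer B, take clip from B; A=[drum] B=[rod,valve] C=[ingot,clip]
Tick 3: prefer A, take drum from A; A=[-] B=[rod,valve] C=[ingot,clip,drum]

Answer: 3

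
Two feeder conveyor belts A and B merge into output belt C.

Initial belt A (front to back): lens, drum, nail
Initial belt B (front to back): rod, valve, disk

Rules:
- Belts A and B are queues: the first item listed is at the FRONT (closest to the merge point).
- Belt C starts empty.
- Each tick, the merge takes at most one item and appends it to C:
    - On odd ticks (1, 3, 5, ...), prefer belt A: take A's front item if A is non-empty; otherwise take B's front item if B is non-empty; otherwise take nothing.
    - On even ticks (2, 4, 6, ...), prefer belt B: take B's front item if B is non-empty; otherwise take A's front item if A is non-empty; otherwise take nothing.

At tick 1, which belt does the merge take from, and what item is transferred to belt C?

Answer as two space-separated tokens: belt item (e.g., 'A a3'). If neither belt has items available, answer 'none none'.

Answer: A lens

Derivation:
Tick 1: prefer A, take lens from A; A=[drum,nail] B=[rod,valve,disk] C=[lens]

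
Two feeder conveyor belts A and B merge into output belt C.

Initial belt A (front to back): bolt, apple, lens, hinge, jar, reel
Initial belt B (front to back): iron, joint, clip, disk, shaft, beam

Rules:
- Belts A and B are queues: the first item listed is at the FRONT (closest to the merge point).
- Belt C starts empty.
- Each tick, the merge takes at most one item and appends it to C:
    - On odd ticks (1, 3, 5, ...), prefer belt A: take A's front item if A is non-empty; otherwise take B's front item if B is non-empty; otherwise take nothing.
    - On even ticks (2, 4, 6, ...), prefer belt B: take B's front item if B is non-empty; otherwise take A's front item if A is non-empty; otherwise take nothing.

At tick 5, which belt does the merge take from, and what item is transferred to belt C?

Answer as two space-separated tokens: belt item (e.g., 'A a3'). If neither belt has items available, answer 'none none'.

Tick 1: prefer A, take bolt from A; A=[apple,lens,hinge,jar,reel] B=[iron,joint,clip,disk,shaft,beam] C=[bolt]
Tick 2: prefer B, take iron from B; A=[apple,lens,hinge,jar,reel] B=[joint,clip,disk,shaft,beam] C=[bolt,iron]
Tick 3: prefer A, take apple from A; A=[lens,hinge,jar,reel] B=[joint,clip,disk,shaft,beam] C=[bolt,iron,apple]
Tick 4: prefer B, take joint from B; A=[lens,hinge,jar,reel] B=[clip,disk,shaft,beam] C=[bolt,iron,apple,joint]
Tick 5: prefer A, take lens from A; A=[hinge,jar,reel] B=[clip,disk,shaft,beam] C=[bolt,iron,apple,joint,lens]

Answer: A lens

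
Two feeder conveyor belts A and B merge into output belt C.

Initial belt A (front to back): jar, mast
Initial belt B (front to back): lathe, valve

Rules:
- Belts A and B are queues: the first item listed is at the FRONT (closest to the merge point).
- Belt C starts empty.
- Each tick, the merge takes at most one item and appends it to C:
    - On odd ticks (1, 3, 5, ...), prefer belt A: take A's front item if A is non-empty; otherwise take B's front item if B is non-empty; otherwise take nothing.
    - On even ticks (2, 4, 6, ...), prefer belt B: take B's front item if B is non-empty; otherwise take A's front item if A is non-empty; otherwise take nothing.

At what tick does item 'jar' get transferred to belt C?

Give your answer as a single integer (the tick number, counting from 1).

Answer: 1

Derivation:
Tick 1: prefer A, take jar from A; A=[mast] B=[lathe,valve] C=[jar]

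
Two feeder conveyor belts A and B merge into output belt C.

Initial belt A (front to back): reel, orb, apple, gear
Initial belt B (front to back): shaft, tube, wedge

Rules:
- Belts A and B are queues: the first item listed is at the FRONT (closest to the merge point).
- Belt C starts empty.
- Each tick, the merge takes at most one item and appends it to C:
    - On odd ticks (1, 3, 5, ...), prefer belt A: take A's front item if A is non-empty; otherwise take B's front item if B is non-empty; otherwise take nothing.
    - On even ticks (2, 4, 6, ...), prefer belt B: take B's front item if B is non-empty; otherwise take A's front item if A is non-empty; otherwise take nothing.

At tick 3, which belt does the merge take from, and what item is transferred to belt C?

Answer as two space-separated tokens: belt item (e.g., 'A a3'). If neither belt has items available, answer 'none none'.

Tick 1: prefer A, take reel from A; A=[orb,apple,gear] B=[shaft,tube,wedge] C=[reel]
Tick 2: prefer B, take shaft from B; A=[orb,apple,gear] B=[tube,wedge] C=[reel,shaft]
Tick 3: prefer A, take orb from A; A=[apple,gear] B=[tube,wedge] C=[reel,shaft,orb]

Answer: A orb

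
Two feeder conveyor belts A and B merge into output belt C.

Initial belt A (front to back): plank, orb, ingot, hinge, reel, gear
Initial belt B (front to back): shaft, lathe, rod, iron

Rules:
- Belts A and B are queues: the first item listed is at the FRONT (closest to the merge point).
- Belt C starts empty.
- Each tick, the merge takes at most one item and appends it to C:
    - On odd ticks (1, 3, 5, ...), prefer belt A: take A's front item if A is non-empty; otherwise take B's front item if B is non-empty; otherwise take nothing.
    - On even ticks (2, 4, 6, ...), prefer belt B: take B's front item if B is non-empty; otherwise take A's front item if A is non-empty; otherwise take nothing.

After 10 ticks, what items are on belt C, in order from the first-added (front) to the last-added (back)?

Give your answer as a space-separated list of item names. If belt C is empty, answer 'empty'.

Answer: plank shaft orb lathe ingot rod hinge iron reel gear

Derivation:
Tick 1: prefer A, take plank from A; A=[orb,ingot,hinge,reel,gear] B=[shaft,lathe,rod,iron] C=[plank]
Tick 2: prefer B, take shaft from B; A=[orb,ingot,hinge,reel,gear] B=[lathe,rod,iron] C=[plank,shaft]
Tick 3: prefer A, take orb from A; A=[ingot,hinge,reel,gear] B=[lathe,rod,iron] C=[plank,shaft,orb]
Tick 4: prefer B, take lathe from B; A=[ingot,hinge,reel,gear] B=[rod,iron] C=[plank,shaft,orb,lathe]
Tick 5: prefer A, take ingot from A; A=[hinge,reel,gear] B=[rod,iron] C=[plank,shaft,orb,lathe,ingot]
Tick 6: prefer B, take rod from B; A=[hinge,reel,gear] B=[iron] C=[plank,shaft,orb,lathe,ingot,rod]
Tick 7: prefer A, take hinge from A; A=[reel,gear] B=[iron] C=[plank,shaft,orb,lathe,ingot,rod,hinge]
Tick 8: prefer B, take iron from B; A=[reel,gear] B=[-] C=[plank,shaft,orb,lathe,ingot,rod,hinge,iron]
Tick 9: prefer A, take reel from A; A=[gear] B=[-] C=[plank,shaft,orb,lathe,ingot,rod,hinge,iron,reel]
Tick 10: prefer B, take gear from A; A=[-] B=[-] C=[plank,shaft,orb,lathe,ingot,rod,hinge,iron,reel,gear]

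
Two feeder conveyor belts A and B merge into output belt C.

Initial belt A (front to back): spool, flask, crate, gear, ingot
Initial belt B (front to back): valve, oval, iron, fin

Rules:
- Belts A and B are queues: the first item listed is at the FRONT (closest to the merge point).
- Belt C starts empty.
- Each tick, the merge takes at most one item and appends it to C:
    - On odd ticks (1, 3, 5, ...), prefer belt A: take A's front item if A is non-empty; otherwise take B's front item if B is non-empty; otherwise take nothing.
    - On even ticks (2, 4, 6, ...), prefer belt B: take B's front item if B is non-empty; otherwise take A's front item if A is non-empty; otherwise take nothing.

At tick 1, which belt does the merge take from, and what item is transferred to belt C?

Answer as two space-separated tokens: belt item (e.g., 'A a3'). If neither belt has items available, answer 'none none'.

Tick 1: prefer A, take spool from A; A=[flask,crate,gear,ingot] B=[valve,oval,iron,fin] C=[spool]

Answer: A spool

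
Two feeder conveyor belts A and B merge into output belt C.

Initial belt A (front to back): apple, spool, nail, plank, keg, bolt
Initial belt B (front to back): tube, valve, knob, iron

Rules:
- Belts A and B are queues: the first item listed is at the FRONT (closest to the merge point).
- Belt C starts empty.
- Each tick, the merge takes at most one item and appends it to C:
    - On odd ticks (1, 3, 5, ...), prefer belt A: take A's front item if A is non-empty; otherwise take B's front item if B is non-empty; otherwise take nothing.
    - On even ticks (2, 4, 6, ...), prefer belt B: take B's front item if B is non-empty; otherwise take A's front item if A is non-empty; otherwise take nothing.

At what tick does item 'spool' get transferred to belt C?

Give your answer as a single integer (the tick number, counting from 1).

Tick 1: prefer A, take apple from A; A=[spool,nail,plank,keg,bolt] B=[tube,valve,knob,iron] C=[apple]
Tick 2: prefer B, take tube from B; A=[spool,nail,plank,keg,bolt] B=[valve,knob,iron] C=[apple,tube]
Tick 3: prefer A, take spool from A; A=[nail,plank,keg,bolt] B=[valve,knob,iron] C=[apple,tube,spool]

Answer: 3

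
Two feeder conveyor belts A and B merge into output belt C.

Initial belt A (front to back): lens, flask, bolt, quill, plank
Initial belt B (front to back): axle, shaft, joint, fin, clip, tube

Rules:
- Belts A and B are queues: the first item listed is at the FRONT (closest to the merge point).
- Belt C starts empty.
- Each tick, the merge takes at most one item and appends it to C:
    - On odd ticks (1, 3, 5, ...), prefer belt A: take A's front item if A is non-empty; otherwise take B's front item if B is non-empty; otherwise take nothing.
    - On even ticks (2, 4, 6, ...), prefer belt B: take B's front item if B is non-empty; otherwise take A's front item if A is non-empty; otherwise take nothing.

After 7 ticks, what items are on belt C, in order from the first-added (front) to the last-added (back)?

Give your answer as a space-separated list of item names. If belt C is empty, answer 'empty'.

Tick 1: prefer A, take lens from A; A=[flask,bolt,quill,plank] B=[axle,shaft,joint,fin,clip,tube] C=[lens]
Tick 2: prefer B, take axle from B; A=[flask,bolt,quill,plank] B=[shaft,joint,fin,clip,tube] C=[lens,axle]
Tick 3: prefer A, take flask from A; A=[bolt,quill,plank] B=[shaft,joint,fin,clip,tube] C=[lens,axle,flask]
Tick 4: prefer B, take shaft from B; A=[bolt,quill,plank] B=[joint,fin,clip,tube] C=[lens,axle,flask,shaft]
Tick 5: prefer A, take bolt from A; A=[quill,plank] B=[joint,fin,clip,tube] C=[lens,axle,flask,shaft,bolt]
Tick 6: prefer B, take joint from B; A=[quill,plank] B=[fin,clip,tube] C=[lens,axle,flask,shaft,bolt,joint]
Tick 7: prefer A, take quill from A; A=[plank] B=[fin,clip,tube] C=[lens,axle,flask,shaft,bolt,joint,quill]

Answer: lens axle flask shaft bolt joint quill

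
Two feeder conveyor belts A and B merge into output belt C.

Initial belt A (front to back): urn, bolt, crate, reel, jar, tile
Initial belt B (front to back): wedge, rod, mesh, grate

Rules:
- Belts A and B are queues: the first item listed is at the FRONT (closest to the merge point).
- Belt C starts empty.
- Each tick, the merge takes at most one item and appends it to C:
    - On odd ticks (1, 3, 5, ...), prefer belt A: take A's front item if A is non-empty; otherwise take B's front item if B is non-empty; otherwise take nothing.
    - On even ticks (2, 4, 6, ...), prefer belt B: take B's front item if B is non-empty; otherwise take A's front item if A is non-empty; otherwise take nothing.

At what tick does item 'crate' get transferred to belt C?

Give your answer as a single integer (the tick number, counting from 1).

Answer: 5

Derivation:
Tick 1: prefer A, take urn from A; A=[bolt,crate,reel,jar,tile] B=[wedge,rod,mesh,grate] C=[urn]
Tick 2: prefer B, take wedge from B; A=[bolt,crate,reel,jar,tile] B=[rod,mesh,grate] C=[urn,wedge]
Tick 3: prefer A, take bolt from A; A=[crate,reel,jar,tile] B=[rod,mesh,grate] C=[urn,wedge,bolt]
Tick 4: prefer B, take rod from B; A=[crate,reel,jar,tile] B=[mesh,grate] C=[urn,wedge,bolt,rod]
Tick 5: prefer A, take crate from A; A=[reel,jar,tile] B=[mesh,grate] C=[urn,wedge,bolt,rod,crate]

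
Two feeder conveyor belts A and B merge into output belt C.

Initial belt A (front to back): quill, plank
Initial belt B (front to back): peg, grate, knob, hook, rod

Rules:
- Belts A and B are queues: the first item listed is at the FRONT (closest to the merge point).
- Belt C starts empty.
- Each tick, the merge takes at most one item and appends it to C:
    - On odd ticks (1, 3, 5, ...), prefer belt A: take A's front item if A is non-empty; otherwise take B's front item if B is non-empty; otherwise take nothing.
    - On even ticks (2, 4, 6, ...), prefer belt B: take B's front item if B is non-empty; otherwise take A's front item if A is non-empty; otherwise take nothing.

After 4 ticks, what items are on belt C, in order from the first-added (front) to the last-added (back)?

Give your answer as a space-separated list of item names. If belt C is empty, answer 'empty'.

Tick 1: prefer A, take quill from A; A=[plank] B=[peg,grate,knob,hook,rod] C=[quill]
Tick 2: prefer B, take peg from B; A=[plank] B=[grate,knob,hook,rod] C=[quill,peg]
Tick 3: prefer A, take plank from A; A=[-] B=[grate,knob,hook,rod] C=[quill,peg,plank]
Tick 4: prefer B, take grate from B; A=[-] B=[knob,hook,rod] C=[quill,peg,plank,grate]

Answer: quill peg plank grate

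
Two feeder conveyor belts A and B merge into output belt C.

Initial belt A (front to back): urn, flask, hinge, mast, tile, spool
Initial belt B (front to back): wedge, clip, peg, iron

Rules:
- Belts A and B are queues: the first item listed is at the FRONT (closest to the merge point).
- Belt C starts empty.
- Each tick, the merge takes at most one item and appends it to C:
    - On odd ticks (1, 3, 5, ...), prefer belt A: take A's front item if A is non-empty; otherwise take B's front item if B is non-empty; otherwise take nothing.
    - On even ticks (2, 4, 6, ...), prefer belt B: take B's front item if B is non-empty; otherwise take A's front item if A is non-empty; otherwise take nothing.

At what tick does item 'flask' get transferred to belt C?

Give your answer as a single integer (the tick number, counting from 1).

Tick 1: prefer A, take urn from A; A=[flask,hinge,mast,tile,spool] B=[wedge,clip,peg,iron] C=[urn]
Tick 2: prefer B, take wedge from B; A=[flask,hinge,mast,tile,spool] B=[clip,peg,iron] C=[urn,wedge]
Tick 3: prefer A, take flask from A; A=[hinge,mast,tile,spool] B=[clip,peg,iron] C=[urn,wedge,flask]

Answer: 3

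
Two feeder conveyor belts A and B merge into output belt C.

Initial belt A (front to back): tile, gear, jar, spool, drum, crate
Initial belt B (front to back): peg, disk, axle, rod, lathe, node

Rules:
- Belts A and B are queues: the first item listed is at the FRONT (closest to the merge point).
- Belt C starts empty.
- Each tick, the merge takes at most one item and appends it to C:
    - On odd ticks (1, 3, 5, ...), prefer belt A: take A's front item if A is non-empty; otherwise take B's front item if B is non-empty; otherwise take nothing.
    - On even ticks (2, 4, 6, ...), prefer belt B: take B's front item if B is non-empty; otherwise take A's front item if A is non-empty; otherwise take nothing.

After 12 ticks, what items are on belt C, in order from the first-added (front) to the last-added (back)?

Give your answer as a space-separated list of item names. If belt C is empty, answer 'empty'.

Tick 1: prefer A, take tile from A; A=[gear,jar,spool,drum,crate] B=[peg,disk,axle,rod,lathe,node] C=[tile]
Tick 2: prefer B, take peg from B; A=[gear,jar,spool,drum,crate] B=[disk,axle,rod,lathe,node] C=[tile,peg]
Tick 3: prefer A, take gear from A; A=[jar,spool,drum,crate] B=[disk,axle,rod,lathe,node] C=[tile,peg,gear]
Tick 4: prefer B, take disk from B; A=[jar,spool,drum,crate] B=[axle,rod,lathe,node] C=[tile,peg,gear,disk]
Tick 5: prefer A, take jar from A; A=[spool,drum,crate] B=[axle,rod,lathe,node] C=[tile,peg,gear,disk,jar]
Tick 6: prefer B, take axle from B; A=[spool,drum,crate] B=[rod,lathe,node] C=[tile,peg,gear,disk,jar,axle]
Tick 7: prefer A, take spool from A; A=[drum,crate] B=[rod,lathe,node] C=[tile,peg,gear,disk,jar,axle,spool]
Tick 8: prefer B, take rod from B; A=[drum,crate] B=[lathe,node] C=[tile,peg,gear,disk,jar,axle,spool,rod]
Tick 9: prefer A, take drum from A; A=[crate] B=[lathe,node] C=[tile,peg,gear,disk,jar,axle,spool,rod,drum]
Tick 10: prefer B, take lathe from B; A=[crate] B=[node] C=[tile,peg,gear,disk,jar,axle,spool,rod,drum,lathe]
Tick 11: prefer A, take crate from A; A=[-] B=[node] C=[tile,peg,gear,disk,jar,axle,spool,rod,drum,lathe,crate]
Tick 12: prefer B, take node from B; A=[-] B=[-] C=[tile,peg,gear,disk,jar,axle,spool,rod,drum,lathe,crate,node]

Answer: tile peg gear disk jar axle spool rod drum lathe crate node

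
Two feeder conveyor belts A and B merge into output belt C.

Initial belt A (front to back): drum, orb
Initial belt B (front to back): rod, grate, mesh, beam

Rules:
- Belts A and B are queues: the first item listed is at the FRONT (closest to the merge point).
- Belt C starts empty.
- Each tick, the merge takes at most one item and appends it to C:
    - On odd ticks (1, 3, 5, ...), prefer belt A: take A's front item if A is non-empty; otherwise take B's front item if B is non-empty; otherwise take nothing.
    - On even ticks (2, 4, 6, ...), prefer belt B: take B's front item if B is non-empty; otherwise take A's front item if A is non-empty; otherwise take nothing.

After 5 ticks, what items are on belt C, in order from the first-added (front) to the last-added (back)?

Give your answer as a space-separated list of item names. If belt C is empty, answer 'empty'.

Answer: drum rod orb grate mesh

Derivation:
Tick 1: prefer A, take drum from A; A=[orb] B=[rod,grate,mesh,beam] C=[drum]
Tick 2: prefer B, take rod from B; A=[orb] B=[grate,mesh,beam] C=[drum,rod]
Tick 3: prefer A, take orb from A; A=[-] B=[grate,mesh,beam] C=[drum,rod,orb]
Tick 4: prefer B, take grate from B; A=[-] B=[mesh,beam] C=[drum,rod,orb,grate]
Tick 5: prefer A, take mesh from B; A=[-] B=[beam] C=[drum,rod,orb,grate,mesh]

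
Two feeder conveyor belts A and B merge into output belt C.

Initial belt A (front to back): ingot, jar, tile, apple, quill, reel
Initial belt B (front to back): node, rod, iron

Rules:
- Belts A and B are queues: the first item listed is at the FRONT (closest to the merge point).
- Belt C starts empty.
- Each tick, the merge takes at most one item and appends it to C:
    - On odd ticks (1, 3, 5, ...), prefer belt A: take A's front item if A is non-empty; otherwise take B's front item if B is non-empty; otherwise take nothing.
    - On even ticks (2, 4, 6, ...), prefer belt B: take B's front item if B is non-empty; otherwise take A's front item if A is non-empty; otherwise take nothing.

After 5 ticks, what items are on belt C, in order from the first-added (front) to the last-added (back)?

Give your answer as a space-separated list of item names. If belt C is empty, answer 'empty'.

Tick 1: prefer A, take ingot from A; A=[jar,tile,apple,quill,reel] B=[node,rod,iron] C=[ingot]
Tick 2: prefer B, take node from B; A=[jar,tile,apple,quill,reel] B=[rod,iron] C=[ingot,node]
Tick 3: prefer A, take jar from A; A=[tile,apple,quill,reel] B=[rod,iron] C=[ingot,node,jar]
Tick 4: prefer B, take rod from B; A=[tile,apple,quill,reel] B=[iron] C=[ingot,node,jar,rod]
Tick 5: prefer A, take tile from A; A=[apple,quill,reel] B=[iron] C=[ingot,node,jar,rod,tile]

Answer: ingot node jar rod tile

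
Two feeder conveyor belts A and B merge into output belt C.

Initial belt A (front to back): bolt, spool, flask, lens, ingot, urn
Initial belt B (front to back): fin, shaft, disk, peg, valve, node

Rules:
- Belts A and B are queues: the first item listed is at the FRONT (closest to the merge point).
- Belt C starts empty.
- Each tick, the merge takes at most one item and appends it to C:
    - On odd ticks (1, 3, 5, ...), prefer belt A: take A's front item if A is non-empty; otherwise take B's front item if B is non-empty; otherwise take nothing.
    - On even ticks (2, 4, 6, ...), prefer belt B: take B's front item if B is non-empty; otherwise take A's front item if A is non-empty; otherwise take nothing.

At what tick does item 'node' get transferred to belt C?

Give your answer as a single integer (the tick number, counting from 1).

Answer: 12

Derivation:
Tick 1: prefer A, take bolt from A; A=[spool,flask,lens,ingot,urn] B=[fin,shaft,disk,peg,valve,node] C=[bolt]
Tick 2: prefer B, take fin from B; A=[spool,flask,lens,ingot,urn] B=[shaft,disk,peg,valve,node] C=[bolt,fin]
Tick 3: prefer A, take spool from A; A=[flask,lens,ingot,urn] B=[shaft,disk,peg,valve,node] C=[bolt,fin,spool]
Tick 4: prefer B, take shaft from B; A=[flask,lens,ingot,urn] B=[disk,peg,valve,node] C=[bolt,fin,spool,shaft]
Tick 5: prefer A, take flask from A; A=[lens,ingot,urn] B=[disk,peg,valve,node] C=[bolt,fin,spool,shaft,flask]
Tick 6: prefer B, take disk from B; A=[lens,ingot,urn] B=[peg,valve,node] C=[bolt,fin,spool,shaft,flask,disk]
Tick 7: prefer A, take lens from A; A=[ingot,urn] B=[peg,valve,node] C=[bolt,fin,spool,shaft,flask,disk,lens]
Tick 8: prefer B, take peg from B; A=[ingot,urn] B=[valve,node] C=[bolt,fin,spool,shaft,flask,disk,lens,peg]
Tick 9: prefer A, take ingot from A; A=[urn] B=[valve,node] C=[bolt,fin,spool,shaft,flask,disk,lens,peg,ingot]
Tick 10: prefer B, take valve from B; A=[urn] B=[node] C=[bolt,fin,spool,shaft,flask,disk,lens,peg,ingot,valve]
Tick 11: prefer A, take urn from A; A=[-] B=[node] C=[bolt,fin,spool,shaft,flask,disk,lens,peg,ingot,valve,urn]
Tick 12: prefer B, take node from B; A=[-] B=[-] C=[bolt,fin,spool,shaft,flask,disk,lens,peg,ingot,valve,urn,node]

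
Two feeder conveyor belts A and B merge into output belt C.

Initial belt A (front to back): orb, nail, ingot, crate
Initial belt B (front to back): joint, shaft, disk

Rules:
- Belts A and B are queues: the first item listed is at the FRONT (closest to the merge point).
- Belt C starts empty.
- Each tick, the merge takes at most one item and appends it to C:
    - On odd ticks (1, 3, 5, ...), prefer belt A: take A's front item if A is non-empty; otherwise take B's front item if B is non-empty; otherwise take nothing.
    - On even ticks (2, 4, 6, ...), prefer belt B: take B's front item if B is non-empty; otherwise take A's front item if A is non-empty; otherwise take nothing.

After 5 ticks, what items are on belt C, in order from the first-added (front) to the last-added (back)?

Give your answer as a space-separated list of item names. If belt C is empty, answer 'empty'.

Tick 1: prefer A, take orb from A; A=[nail,ingot,crate] B=[joint,shaft,disk] C=[orb]
Tick 2: prefer B, take joint from B; A=[nail,ingot,crate] B=[shaft,disk] C=[orb,joint]
Tick 3: prefer A, take nail from A; A=[ingot,crate] B=[shaft,disk] C=[orb,joint,nail]
Tick 4: prefer B, take shaft from B; A=[ingot,crate] B=[disk] C=[orb,joint,nail,shaft]
Tick 5: prefer A, take ingot from A; A=[crate] B=[disk] C=[orb,joint,nail,shaft,ingot]

Answer: orb joint nail shaft ingot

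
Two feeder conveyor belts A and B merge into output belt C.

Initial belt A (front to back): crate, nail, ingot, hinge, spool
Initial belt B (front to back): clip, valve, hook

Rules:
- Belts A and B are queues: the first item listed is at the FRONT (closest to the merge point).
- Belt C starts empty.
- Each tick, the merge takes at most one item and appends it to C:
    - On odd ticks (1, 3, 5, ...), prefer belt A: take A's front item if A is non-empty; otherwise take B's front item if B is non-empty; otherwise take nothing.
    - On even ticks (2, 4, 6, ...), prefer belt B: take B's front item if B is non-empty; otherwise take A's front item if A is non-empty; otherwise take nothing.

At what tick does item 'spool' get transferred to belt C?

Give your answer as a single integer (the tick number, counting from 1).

Tick 1: prefer A, take crate from A; A=[nail,ingot,hinge,spool] B=[clip,valve,hook] C=[crate]
Tick 2: prefer B, take clip from B; A=[nail,ingot,hinge,spool] B=[valve,hook] C=[crate,clip]
Tick 3: prefer A, take nail from A; A=[ingot,hinge,spool] B=[valve,hook] C=[crate,clip,nail]
Tick 4: prefer B, take valve from B; A=[ingot,hinge,spool] B=[hook] C=[crate,clip,nail,valve]
Tick 5: prefer A, take ingot from A; A=[hinge,spool] B=[hook] C=[crate,clip,nail,valve,ingot]
Tick 6: prefer B, take hook from B; A=[hinge,spool] B=[-] C=[crate,clip,nail,valve,ingot,hook]
Tick 7: prefer A, take hinge from A; A=[spool] B=[-] C=[crate,clip,nail,valve,ingot,hook,hinge]
Tick 8: prefer B, take spool from A; A=[-] B=[-] C=[crate,clip,nail,valve,ingot,hook,hinge,spool]

Answer: 8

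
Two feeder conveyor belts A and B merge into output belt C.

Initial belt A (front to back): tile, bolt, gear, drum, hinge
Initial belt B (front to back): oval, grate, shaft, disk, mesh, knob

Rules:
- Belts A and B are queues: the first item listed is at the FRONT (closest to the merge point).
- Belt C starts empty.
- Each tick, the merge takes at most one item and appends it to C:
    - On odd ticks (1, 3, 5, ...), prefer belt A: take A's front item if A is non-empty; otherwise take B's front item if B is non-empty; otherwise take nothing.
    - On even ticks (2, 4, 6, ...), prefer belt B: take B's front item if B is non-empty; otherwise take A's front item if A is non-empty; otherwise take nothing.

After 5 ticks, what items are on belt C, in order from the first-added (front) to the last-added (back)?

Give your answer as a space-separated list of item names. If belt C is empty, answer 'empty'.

Answer: tile oval bolt grate gear

Derivation:
Tick 1: prefer A, take tile from A; A=[bolt,gear,drum,hinge] B=[oval,grate,shaft,disk,mesh,knob] C=[tile]
Tick 2: prefer B, take oval from B; A=[bolt,gear,drum,hinge] B=[grate,shaft,disk,mesh,knob] C=[tile,oval]
Tick 3: prefer A, take bolt from A; A=[gear,drum,hinge] B=[grate,shaft,disk,mesh,knob] C=[tile,oval,bolt]
Tick 4: prefer B, take grate from B; A=[gear,drum,hinge] B=[shaft,disk,mesh,knob] C=[tile,oval,bolt,grate]
Tick 5: prefer A, take gear from A; A=[drum,hinge] B=[shaft,disk,mesh,knob] C=[tile,oval,bolt,grate,gear]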